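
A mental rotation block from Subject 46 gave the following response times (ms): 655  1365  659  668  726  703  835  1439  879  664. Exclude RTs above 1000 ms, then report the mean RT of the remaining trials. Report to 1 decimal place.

723.6 ms

Excluded: 1365, 1439
Retained (n=8): Σ = 5789
Mean = 5789/8 = 723.6250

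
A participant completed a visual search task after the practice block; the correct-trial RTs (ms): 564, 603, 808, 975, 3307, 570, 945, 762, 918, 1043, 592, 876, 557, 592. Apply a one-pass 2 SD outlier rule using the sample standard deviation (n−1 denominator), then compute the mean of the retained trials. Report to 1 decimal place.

754.2 ms

n = 14, ΣRT = 13112, M = 936.571
Σ(x−M)² = 6448813.43; s = √(6448813.43/13) = 704.317
Cutoffs: 936.571 ± 2·704.317 → [-472.1, 2345.2]
Outside: 3307 → excluded.
Retained (n=13): Σ = 9805, mean = 9805/13 = 754.231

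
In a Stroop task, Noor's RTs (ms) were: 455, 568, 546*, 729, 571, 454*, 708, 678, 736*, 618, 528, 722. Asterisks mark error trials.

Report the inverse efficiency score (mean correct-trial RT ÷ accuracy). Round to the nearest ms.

826 ms

Correct trials (n=9): 455, 568, 729, 571, 708, 678, 618, 528, 722
Mean correct RT = 5577/9 = 619.6667 ms
Proportion correct = 9/12
IES = 619.6667 / (9/12) = 826.222 ms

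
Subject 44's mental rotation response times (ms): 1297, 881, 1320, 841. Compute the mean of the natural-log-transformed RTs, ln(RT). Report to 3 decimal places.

6.967

ln(RT): 7.1678, 6.7811, 7.1854, 6.7346
Σ ln(RT) = 27.8688
Mean = 27.8688/4 = 6.96721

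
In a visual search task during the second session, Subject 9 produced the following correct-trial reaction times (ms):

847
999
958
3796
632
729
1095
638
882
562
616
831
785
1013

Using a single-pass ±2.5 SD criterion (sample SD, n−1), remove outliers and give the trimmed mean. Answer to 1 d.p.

n = 14, ΣRT = 14383, M = 1027.357
Σ(x−M)² = 8609425.21; s = √(8609425.21/13) = 813.796
Cutoffs: 1027.357 ± 2.5·813.796 → [-1007.1, 3061.8]
Outside: 3796 → excluded.
Retained (n=13): Σ = 10587, mean = 10587/13 = 814.385

814.4 ms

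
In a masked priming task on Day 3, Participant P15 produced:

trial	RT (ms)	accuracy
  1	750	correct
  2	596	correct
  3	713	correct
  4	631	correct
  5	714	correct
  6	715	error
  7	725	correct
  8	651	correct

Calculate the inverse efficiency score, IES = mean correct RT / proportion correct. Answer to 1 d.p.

Correct trials (n=7): 750, 596, 713, 631, 714, 725, 651
Mean correct RT = 4780/7 = 682.8571 ms
Proportion correct = 7/8
IES = 682.8571 / (7/8) = 780.408 ms

780.4 ms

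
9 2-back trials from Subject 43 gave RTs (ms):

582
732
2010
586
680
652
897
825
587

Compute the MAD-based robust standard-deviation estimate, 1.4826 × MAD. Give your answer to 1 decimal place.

139.4 ms

Sorted: 582, 586, 587, 652, 680, 732, 825, 897, 2010 → median = 680
|x − 680| sorted: 0, 28, 52, 93, 94, 98, 145, 217, 1330 → MAD = 94
Robust SD ≈ 1.4826 × 94 = 139.364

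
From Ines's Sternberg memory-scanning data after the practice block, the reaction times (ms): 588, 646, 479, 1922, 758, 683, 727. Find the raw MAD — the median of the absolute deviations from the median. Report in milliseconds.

Sorted: 479, 588, 646, 683, 727, 758, 1922 → median = 683
|x − 683|: 95, 37, 204, 1239, 75, 0, 44
Sorted deviations: 0, 37, 44, 75, 95, 204, 1239 → MAD = 75

75 ms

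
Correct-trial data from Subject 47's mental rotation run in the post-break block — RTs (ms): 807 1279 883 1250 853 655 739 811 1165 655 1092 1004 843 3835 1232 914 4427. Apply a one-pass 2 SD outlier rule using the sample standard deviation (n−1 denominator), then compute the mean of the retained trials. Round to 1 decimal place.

945.5 ms

n = 17, ΣRT = 22444, M = 1320.235
Σ(x−M)² = 18714547.06; s = √(18714547.06/16) = 1081.508
Cutoffs: 1320.235 ± 2·1081.508 → [-842.8, 3483.3]
Outside: 3835, 4427 → excluded.
Retained (n=15): Σ = 14182, mean = 14182/15 = 945.467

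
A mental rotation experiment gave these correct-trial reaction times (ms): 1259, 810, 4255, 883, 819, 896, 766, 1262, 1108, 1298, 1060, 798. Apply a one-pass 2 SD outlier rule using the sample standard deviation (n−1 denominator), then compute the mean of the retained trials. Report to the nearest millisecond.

n = 12, ΣRT = 15214, M = 1267.833
Σ(x−M)² = 10162927.67; s = √(10162927.67/11) = 961.198
Cutoffs: 1267.833 ± 2·961.198 → [-654.6, 3190.2]
Outside: 4255 → excluded.
Retained (n=11): Σ = 10959, mean = 10959/11 = 996.273

996 ms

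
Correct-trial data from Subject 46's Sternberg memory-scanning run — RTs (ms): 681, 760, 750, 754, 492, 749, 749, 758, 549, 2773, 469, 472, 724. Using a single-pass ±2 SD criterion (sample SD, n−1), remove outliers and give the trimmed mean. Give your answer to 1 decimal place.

n = 13, ΣRT = 10680, M = 821.538
Σ(x−M)² = 4294827.23; s = √(4294827.23/12) = 598.249
Cutoffs: 821.538 ± 2·598.249 → [-375.0, 2018.0]
Outside: 2773 → excluded.
Retained (n=12): Σ = 7907, mean = 7907/12 = 658.917

658.9 ms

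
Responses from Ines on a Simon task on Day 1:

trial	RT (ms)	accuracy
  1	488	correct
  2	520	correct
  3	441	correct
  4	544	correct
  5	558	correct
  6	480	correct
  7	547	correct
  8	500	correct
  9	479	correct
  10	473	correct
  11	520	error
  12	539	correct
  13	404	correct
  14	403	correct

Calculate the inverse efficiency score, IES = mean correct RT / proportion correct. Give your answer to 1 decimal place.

528.2 ms

Correct trials (n=13): 488, 520, 441, 544, 558, 480, 547, 500, 479, 473, 539, 404, 403
Mean correct RT = 6376/13 = 490.4615 ms
Proportion correct = 13/14
IES = 490.4615 / (13/14) = 528.189 ms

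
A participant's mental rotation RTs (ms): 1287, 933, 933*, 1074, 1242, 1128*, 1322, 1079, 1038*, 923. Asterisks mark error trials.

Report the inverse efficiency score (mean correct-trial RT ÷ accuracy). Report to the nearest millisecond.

Correct trials (n=7): 1287, 933, 1074, 1242, 1322, 1079, 923
Mean correct RT = 7860/7 = 1122.8571 ms
Proportion correct = 7/10
IES = 1122.8571 / (7/10) = 1604.082 ms

1604 ms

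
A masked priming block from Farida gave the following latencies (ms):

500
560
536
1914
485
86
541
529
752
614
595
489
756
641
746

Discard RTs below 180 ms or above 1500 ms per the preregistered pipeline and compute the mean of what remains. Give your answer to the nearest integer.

596 ms

Excluded: 86, 1914
Retained (n=13): Σ = 7744
Mean = 7744/13 = 595.6923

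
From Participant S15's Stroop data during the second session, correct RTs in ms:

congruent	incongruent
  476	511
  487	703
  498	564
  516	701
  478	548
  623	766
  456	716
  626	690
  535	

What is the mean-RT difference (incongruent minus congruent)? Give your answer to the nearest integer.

128 ms

M(congruent) = 4695/9 = 521.667
M(incongruent) = 5199/8 = 649.875
Difference = 649.875 − 521.667 = 128.208 ms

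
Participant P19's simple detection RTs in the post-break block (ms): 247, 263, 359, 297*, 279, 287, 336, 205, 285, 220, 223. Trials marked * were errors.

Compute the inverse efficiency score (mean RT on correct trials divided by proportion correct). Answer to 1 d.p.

297.4 ms

Correct trials (n=10): 247, 263, 359, 279, 287, 336, 205, 285, 220, 223
Mean correct RT = 2704/10 = 270.4000 ms
Proportion correct = 10/11
IES = 270.4000 / (10/11) = 297.440 ms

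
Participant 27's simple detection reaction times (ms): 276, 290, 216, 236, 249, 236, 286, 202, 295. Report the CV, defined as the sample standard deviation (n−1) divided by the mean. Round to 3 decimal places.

0.134

n = 9, Σ = 2286, M = 254.0000
Σ(x−M)² = 9306.000; s = √(9306.000/8) = 34.1065
CV = 34.1065 / 254.0000 = 0.13428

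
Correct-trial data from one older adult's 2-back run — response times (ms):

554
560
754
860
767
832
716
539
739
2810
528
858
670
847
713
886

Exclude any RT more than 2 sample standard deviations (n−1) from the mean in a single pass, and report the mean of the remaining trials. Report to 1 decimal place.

721.5 ms

n = 16, ΣRT = 13633, M = 852.062
Σ(x−M)² = 4312996.94; s = √(4312996.94/15) = 536.221
Cutoffs: 852.062 ± 2·536.221 → [-220.4, 1924.5]
Outside: 2810 → excluded.
Retained (n=15): Σ = 10823, mean = 10823/15 = 721.533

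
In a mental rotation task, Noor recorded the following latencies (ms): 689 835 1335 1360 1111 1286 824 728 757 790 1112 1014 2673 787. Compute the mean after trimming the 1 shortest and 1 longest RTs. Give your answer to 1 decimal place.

Sorted: 689, 728, 757, 787, 790, 824, 835, 1014, 1111, 1112, 1286, 1335, 1360, 2673
Drop lowest 1 (689) and highest 1 (2673)
Remaining (n=12): Σ = 11939, mean = 11939/12 = 994.917

994.9 ms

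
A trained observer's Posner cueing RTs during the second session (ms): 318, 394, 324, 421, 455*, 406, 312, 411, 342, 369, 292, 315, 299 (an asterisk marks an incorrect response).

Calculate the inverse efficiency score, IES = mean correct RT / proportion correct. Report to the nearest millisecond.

379 ms

Correct trials (n=12): 318, 394, 324, 421, 406, 312, 411, 342, 369, 292, 315, 299
Mean correct RT = 4203/12 = 350.2500 ms
Proportion correct = 12/13
IES = 350.2500 / (12/13) = 379.438 ms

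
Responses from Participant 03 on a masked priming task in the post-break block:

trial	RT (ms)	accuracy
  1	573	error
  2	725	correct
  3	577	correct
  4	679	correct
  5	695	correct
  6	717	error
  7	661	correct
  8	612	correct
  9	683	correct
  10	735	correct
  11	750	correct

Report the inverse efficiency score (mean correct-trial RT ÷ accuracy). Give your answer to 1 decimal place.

830.7 ms

Correct trials (n=9): 725, 577, 679, 695, 661, 612, 683, 735, 750
Mean correct RT = 6117/9 = 679.6667 ms
Proportion correct = 9/11
IES = 679.6667 / (9/11) = 830.704 ms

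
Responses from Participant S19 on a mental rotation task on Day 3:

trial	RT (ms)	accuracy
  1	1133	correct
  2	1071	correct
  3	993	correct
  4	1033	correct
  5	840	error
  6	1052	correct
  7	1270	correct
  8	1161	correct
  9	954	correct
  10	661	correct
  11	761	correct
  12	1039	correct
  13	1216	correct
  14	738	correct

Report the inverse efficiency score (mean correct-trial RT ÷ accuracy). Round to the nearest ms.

1084 ms

Correct trials (n=13): 1133, 1071, 993, 1033, 1052, 1270, 1161, 954, 661, 761, 1039, 1216, 738
Mean correct RT = 13082/13 = 1006.3077 ms
Proportion correct = 13/14
IES = 1006.3077 / (13/14) = 1083.716 ms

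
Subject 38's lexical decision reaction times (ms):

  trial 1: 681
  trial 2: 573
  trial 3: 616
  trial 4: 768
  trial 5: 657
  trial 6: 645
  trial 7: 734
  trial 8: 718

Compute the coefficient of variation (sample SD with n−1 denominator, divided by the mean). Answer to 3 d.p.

0.096

n = 8, Σ = 5392, M = 674.0000
Σ(x−M)² = 29116.000; s = √(29116.000/7) = 64.4936
CV = 64.4936 / 674.0000 = 0.09569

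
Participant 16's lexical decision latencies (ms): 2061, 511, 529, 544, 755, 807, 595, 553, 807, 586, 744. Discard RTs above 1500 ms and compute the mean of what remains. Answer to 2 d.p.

Excluded: 2061
Retained (n=10): Σ = 6431
Mean = 6431/10 = 643.1000

643.10 ms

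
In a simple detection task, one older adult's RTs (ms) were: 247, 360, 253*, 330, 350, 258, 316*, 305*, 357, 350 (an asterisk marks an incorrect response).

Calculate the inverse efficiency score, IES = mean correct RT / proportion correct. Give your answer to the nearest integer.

Correct trials (n=7): 247, 360, 330, 350, 258, 357, 350
Mean correct RT = 2252/7 = 321.7143 ms
Proportion correct = 7/10
IES = 321.7143 / (7/10) = 459.592 ms

460 ms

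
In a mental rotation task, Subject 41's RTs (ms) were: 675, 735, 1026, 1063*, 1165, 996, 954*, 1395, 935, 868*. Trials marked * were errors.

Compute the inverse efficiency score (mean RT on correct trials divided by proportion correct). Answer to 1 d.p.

1413.7 ms

Correct trials (n=7): 675, 735, 1026, 1165, 996, 1395, 935
Mean correct RT = 6927/7 = 989.5714 ms
Proportion correct = 7/10
IES = 989.5714 / (7/10) = 1413.673 ms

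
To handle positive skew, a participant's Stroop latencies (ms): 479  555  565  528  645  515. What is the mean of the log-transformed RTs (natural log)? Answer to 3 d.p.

6.302

ln(RT): 6.1717, 6.3190, 6.3368, 6.2691, 6.4693, 6.2442
Σ ln(RT) = 37.8100
Mean = 37.8100/6 = 6.30167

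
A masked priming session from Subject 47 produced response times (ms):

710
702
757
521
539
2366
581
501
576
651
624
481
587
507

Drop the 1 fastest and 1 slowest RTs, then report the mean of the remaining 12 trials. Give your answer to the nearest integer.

Sorted: 481, 501, 507, 521, 539, 576, 581, 587, 624, 651, 702, 710, 757, 2366
Drop lowest 1 (481) and highest 1 (2366)
Remaining (n=12): Σ = 7256, mean = 7256/12 = 604.667

605 ms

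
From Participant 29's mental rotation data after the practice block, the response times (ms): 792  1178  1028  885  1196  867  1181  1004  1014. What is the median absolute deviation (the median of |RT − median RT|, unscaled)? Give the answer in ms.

Sorted: 792, 867, 885, 1004, 1014, 1028, 1178, 1181, 1196 → median = 1014
|x − 1014|: 222, 164, 14, 129, 182, 147, 167, 10, 0
Sorted deviations: 0, 10, 14, 129, 147, 164, 167, 182, 222 → MAD = 147

147 ms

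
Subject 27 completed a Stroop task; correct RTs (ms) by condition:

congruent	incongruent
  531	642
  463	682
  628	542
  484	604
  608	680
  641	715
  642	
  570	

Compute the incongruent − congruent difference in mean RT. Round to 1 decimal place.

M(congruent) = 4567/8 = 570.875
M(incongruent) = 3865/6 = 644.167
Difference = 644.167 − 570.875 = 73.292 ms

73.3 ms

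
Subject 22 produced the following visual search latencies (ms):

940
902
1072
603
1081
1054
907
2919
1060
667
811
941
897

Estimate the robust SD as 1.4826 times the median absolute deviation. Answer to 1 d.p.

177.9 ms

Sorted: 603, 667, 811, 897, 902, 907, 940, 941, 1054, 1060, 1072, 1081, 2919 → median = 940
|x − 940| sorted: 0, 1, 33, 38, 43, 114, 120, 129, 132, 141, 273, 337, 1979 → MAD = 120
Robust SD ≈ 1.4826 × 120 = 177.912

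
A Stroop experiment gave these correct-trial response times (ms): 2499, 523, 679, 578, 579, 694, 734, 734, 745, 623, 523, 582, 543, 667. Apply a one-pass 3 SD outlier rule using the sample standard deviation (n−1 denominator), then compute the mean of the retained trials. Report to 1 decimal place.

631.1 ms

n = 14, ΣRT = 10703, M = 764.500
Σ(x−M)² = 3320745.50; s = √(3320745.50/13) = 505.413
Cutoffs: 764.500 ± 3·505.413 → [-751.7, 2280.7]
Outside: 2499 → excluded.
Retained (n=13): Σ = 8204, mean = 8204/13 = 631.077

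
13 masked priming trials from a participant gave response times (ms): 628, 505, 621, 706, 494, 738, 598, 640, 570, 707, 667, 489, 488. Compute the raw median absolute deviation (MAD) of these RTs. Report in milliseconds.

Sorted: 488, 489, 494, 505, 570, 598, 621, 628, 640, 667, 706, 707, 738 → median = 621
|x − 621|: 7, 116, 0, 85, 127, 117, 23, 19, 51, 86, 46, 132, 133
Sorted deviations: 0, 7, 19, 23, 46, 51, 85, 86, 116, 117, 127, 132, 133 → MAD = 85

85 ms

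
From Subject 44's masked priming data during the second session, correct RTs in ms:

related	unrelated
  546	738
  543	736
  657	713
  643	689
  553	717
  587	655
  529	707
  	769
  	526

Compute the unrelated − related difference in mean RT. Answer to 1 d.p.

M(related) = 4058/7 = 579.714
M(unrelated) = 6250/9 = 694.444
Difference = 694.444 − 579.714 = 114.730 ms

114.7 ms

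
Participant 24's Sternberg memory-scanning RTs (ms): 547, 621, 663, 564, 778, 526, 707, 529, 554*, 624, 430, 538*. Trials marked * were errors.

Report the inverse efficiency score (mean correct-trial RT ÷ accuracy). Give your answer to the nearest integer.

719 ms

Correct trials (n=10): 547, 621, 663, 564, 778, 526, 707, 529, 624, 430
Mean correct RT = 5989/10 = 598.9000 ms
Proportion correct = 10/12
IES = 598.9000 / (10/12) = 718.680 ms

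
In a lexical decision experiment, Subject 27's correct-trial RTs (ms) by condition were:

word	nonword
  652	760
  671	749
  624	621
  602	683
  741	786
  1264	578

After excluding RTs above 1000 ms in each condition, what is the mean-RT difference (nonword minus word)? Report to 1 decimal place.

word: exclude 1264
M(word) = 3290/5 = 658.000
M(nonword) = 4177/6 = 696.167
Difference = 696.167 − 658.000 = 38.167 ms

38.2 ms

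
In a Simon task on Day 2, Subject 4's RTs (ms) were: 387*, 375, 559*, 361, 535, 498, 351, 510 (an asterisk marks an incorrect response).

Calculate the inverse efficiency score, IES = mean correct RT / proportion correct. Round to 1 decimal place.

584.4 ms

Correct trials (n=6): 375, 361, 535, 498, 351, 510
Mean correct RT = 2630/6 = 438.3333 ms
Proportion correct = 6/8
IES = 438.3333 / (6/8) = 584.444 ms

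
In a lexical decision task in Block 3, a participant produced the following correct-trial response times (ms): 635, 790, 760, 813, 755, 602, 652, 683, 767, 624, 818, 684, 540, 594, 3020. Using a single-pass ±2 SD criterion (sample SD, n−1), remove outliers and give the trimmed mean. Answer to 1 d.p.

694.1 ms

n = 15, ΣRT = 12737, M = 849.133
Σ(x−M)² = 5153985.73; s = √(5153985.73/14) = 606.747
Cutoffs: 849.133 ± 2·606.747 → [-364.4, 2062.6]
Outside: 3020 → excluded.
Retained (n=14): Σ = 9717, mean = 9717/14 = 694.071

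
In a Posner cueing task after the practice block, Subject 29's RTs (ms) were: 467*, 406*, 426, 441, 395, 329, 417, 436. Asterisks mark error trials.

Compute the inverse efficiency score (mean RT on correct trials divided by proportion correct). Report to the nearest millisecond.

543 ms

Correct trials (n=6): 426, 441, 395, 329, 417, 436
Mean correct RT = 2444/6 = 407.3333 ms
Proportion correct = 6/8
IES = 407.3333 / (6/8) = 543.111 ms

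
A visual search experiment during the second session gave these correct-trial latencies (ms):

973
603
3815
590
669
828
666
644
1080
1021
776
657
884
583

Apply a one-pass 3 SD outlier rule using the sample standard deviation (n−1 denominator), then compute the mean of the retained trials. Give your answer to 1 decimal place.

n = 14, ΣRT = 13789, M = 984.929
Σ(x−M)² = 8986930.93; s = √(8986930.93/13) = 831.446
Cutoffs: 984.929 ± 3·831.446 → [-1509.4, 3479.3]
Outside: 3815 → excluded.
Retained (n=13): Σ = 9974, mean = 9974/13 = 767.231

767.2 ms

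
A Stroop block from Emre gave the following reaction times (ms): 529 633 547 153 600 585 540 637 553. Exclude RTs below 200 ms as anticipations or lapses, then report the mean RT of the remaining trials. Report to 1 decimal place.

Excluded: 153
Retained (n=8): Σ = 4624
Mean = 4624/8 = 578.0000

578.0 ms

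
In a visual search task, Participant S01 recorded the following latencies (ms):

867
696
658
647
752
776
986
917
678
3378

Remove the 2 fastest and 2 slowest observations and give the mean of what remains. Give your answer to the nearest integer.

781 ms

Sorted: 647, 658, 678, 696, 752, 776, 867, 917, 986, 3378
Drop lowest 2 (647, 658) and highest 2 (986, 3378)
Remaining (n=6): Σ = 4686, mean = 4686/6 = 781.000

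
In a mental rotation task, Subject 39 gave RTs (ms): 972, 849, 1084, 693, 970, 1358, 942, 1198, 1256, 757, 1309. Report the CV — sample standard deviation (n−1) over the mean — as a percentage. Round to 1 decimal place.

21.7%

n = 11, Σ = 11388, M = 1035.2727
Σ(x−M)² = 502902.182; s = √(502902.182/10) = 224.2548
CV = 224.2548 / 1035.2727 = 0.21661 = 21.661%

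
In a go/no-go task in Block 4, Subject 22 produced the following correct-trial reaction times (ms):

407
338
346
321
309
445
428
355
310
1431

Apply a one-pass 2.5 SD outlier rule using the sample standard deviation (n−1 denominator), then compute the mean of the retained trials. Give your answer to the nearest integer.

362 ms

n = 10, ΣRT = 4690, M = 469.000
Σ(x−M)² = 1049616.00; s = √(1049616.00/9) = 341.503
Cutoffs: 469.000 ± 2.5·341.503 → [-384.8, 1322.8]
Outside: 1431 → excluded.
Retained (n=9): Σ = 3259, mean = 3259/9 = 362.111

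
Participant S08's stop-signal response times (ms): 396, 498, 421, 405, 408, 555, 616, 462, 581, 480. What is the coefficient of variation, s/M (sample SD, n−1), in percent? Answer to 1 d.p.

16.4%

n = 10, Σ = 4822, M = 482.2000
Σ(x−M)² = 56267.600; s = √(56267.600/9) = 79.0693
CV = 79.0693 / 482.2000 = 0.16398 = 16.398%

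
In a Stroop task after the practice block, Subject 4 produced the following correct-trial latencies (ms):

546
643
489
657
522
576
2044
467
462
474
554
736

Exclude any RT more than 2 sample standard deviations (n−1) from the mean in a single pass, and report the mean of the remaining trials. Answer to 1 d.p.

n = 12, ΣRT = 8170, M = 680.833
Σ(x−M)² = 2106943.67; s = √(2106943.67/11) = 437.653
Cutoffs: 680.833 ± 2·437.653 → [-194.5, 1556.1]
Outside: 2044 → excluded.
Retained (n=11): Σ = 6126, mean = 6126/11 = 556.909

556.9 ms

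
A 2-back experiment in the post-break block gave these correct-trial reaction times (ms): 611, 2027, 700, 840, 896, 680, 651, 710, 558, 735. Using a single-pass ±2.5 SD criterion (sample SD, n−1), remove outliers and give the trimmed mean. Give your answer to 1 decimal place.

n = 10, ΣRT = 8408, M = 840.800
Σ(x−M)² = 1652909.60; s = √(1652909.60/9) = 428.552
Cutoffs: 840.800 ± 2.5·428.552 → [-230.6, 1912.2]
Outside: 2027 → excluded.
Retained (n=9): Σ = 6381, mean = 6381/9 = 709.000

709.0 ms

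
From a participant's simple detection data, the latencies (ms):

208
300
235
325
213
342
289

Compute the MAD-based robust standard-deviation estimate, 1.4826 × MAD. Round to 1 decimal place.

78.6 ms

Sorted: 208, 213, 235, 289, 300, 325, 342 → median = 289
|x − 289| sorted: 0, 11, 36, 53, 54, 76, 81 → MAD = 53
Robust SD ≈ 1.4826 × 53 = 78.578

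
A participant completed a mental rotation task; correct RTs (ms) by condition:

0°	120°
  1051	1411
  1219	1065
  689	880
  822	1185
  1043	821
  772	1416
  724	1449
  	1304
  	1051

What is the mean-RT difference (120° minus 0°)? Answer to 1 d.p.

M(0°) = 6320/7 = 902.857
M(120°) = 10582/9 = 1175.778
Difference = 1175.778 − 902.857 = 272.921 ms

272.9 ms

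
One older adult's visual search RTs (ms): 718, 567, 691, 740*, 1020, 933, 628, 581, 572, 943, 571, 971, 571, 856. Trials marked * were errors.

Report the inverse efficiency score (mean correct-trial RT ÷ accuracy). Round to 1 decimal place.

Correct trials (n=13): 718, 567, 691, 1020, 933, 628, 581, 572, 943, 571, 971, 571, 856
Mean correct RT = 9622/13 = 740.1538 ms
Proportion correct = 13/14
IES = 740.1538 / (13/14) = 797.089 ms

797.1 ms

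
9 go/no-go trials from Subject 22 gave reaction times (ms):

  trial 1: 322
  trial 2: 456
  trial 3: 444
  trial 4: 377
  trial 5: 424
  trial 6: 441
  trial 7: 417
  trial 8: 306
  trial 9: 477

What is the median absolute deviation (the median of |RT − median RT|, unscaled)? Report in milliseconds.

Sorted: 306, 322, 377, 417, 424, 441, 444, 456, 477 → median = 424
|x − 424|: 102, 32, 20, 47, 0, 17, 7, 118, 53
Sorted deviations: 0, 7, 17, 20, 32, 47, 53, 102, 118 → MAD = 32

32 ms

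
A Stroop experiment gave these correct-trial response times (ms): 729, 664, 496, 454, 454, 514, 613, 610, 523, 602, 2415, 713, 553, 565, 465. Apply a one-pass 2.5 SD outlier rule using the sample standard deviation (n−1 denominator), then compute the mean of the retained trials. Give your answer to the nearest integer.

568 ms

n = 15, ΣRT = 10370, M = 691.333
Σ(x−M)² = 3291309.33; s = √(3291309.33/14) = 484.864
Cutoffs: 691.333 ± 2.5·484.864 → [-520.8, 1903.5]
Outside: 2415 → excluded.
Retained (n=14): Σ = 7955, mean = 7955/14 = 568.214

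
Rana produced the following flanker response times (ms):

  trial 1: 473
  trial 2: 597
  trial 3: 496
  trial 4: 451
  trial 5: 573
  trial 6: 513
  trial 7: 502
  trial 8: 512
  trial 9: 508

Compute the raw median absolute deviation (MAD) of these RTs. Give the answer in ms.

Sorted: 451, 473, 496, 502, 508, 512, 513, 573, 597 → median = 508
|x − 508|: 35, 89, 12, 57, 65, 5, 6, 4, 0
Sorted deviations: 0, 4, 5, 6, 12, 35, 57, 65, 89 → MAD = 12

12 ms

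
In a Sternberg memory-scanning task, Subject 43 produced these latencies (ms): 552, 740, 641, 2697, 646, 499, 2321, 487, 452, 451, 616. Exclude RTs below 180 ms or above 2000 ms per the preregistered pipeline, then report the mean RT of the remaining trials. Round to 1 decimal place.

564.9 ms

Excluded: 2321, 2697
Retained (n=9): Σ = 5084
Mean = 5084/9 = 564.8889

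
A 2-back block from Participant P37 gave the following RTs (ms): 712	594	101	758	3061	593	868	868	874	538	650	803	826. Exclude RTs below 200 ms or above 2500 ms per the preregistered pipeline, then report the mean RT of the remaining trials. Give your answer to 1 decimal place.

734.9 ms

Excluded: 101, 3061
Retained (n=11): Σ = 8084
Mean = 8084/11 = 734.9091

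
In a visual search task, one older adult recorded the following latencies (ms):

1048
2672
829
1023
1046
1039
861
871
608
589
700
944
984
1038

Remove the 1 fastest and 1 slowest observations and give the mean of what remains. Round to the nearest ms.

916 ms

Sorted: 589, 608, 700, 829, 861, 871, 944, 984, 1023, 1038, 1039, 1046, 1048, 2672
Drop lowest 1 (589) and highest 1 (2672)
Remaining (n=12): Σ = 10991, mean = 10991/12 = 915.917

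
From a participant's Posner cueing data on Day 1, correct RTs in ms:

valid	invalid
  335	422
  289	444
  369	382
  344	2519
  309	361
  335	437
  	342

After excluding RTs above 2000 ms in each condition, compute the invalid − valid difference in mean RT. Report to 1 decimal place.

invalid: exclude 2519
M(valid) = 1981/6 = 330.167
M(invalid) = 2388/6 = 398.000
Difference = 398.000 − 330.167 = 67.833 ms

67.8 ms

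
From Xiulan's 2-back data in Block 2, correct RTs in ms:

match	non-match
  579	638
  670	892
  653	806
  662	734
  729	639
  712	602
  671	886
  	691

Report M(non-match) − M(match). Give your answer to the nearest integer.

M(match) = 4676/7 = 668.000
M(non-match) = 5888/8 = 736.000
Difference = 736.000 − 668.000 = 68.000 ms

68 ms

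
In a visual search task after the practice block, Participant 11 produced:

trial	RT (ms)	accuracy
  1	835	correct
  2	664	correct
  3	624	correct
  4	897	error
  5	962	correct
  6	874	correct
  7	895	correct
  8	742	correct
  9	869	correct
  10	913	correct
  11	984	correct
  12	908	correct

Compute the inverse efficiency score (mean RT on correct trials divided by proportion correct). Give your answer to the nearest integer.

919 ms

Correct trials (n=11): 835, 664, 624, 962, 874, 895, 742, 869, 913, 984, 908
Mean correct RT = 9270/11 = 842.7273 ms
Proportion correct = 11/12
IES = 842.7273 / (11/12) = 919.339 ms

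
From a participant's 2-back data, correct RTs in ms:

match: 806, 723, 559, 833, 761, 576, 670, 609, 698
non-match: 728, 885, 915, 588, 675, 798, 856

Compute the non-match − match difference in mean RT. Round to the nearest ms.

85 ms

M(match) = 6235/9 = 692.778
M(non-match) = 5445/7 = 777.857
Difference = 777.857 − 692.778 = 85.079 ms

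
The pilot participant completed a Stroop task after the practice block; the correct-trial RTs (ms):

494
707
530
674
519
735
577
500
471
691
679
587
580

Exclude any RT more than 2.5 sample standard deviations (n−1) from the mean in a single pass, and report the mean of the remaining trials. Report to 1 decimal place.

n = 13, ΣRT = 7744, M = 595.692
Σ(x−M)² = 99866.77; s = √(99866.77/12) = 91.226
Cutoffs: 595.692 ± 2.5·91.226 → [367.6, 823.8]
No RTs fall outside the cutoffs; all 13 retained. Mean = 7744/13 = 595.692

595.7 ms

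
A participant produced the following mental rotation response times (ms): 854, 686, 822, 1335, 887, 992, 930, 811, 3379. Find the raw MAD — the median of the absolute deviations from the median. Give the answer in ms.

76 ms

Sorted: 686, 811, 822, 854, 887, 930, 992, 1335, 3379 → median = 887
|x − 887|: 33, 201, 65, 448, 0, 105, 43, 76, 2492
Sorted deviations: 0, 33, 43, 65, 76, 105, 201, 448, 2492 → MAD = 76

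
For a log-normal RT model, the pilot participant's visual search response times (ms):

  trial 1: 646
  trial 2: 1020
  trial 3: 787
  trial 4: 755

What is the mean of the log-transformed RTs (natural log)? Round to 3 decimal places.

6.673

ln(RT): 6.4708, 6.9276, 6.6682, 6.6267
Σ ln(RT) = 26.6933
Mean = 26.6933/4 = 6.67333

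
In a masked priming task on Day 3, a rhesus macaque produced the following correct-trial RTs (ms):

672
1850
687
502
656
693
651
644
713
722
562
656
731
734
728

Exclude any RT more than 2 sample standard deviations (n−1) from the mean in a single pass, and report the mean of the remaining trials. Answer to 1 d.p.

n = 15, ΣRT = 11201, M = 746.733
Σ(x−M)² = 1361952.93; s = √(1361952.93/14) = 311.901
Cutoffs: 746.733 ± 2·311.901 → [122.9, 1370.5]
Outside: 1850 → excluded.
Retained (n=14): Σ = 9351, mean = 9351/14 = 667.929

667.9 ms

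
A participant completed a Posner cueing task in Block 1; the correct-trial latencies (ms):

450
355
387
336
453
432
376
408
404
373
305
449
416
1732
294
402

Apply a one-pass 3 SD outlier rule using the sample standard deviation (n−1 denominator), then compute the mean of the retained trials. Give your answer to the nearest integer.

389 ms

n = 16, ΣRT = 7572, M = 473.250
Σ(x−M)² = 1725305.00; s = √(1725305.00/15) = 339.146
Cutoffs: 473.250 ± 3·339.146 → [-544.2, 1490.7]
Outside: 1732 → excluded.
Retained (n=15): Σ = 5840, mean = 5840/15 = 389.333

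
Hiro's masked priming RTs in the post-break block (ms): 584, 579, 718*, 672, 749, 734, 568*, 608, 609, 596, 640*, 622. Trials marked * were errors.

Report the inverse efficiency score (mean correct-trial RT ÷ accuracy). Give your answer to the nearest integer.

852 ms

Correct trials (n=9): 584, 579, 672, 749, 734, 608, 609, 596, 622
Mean correct RT = 5753/9 = 639.2222 ms
Proportion correct = 9/12
IES = 639.2222 / (9/12) = 852.296 ms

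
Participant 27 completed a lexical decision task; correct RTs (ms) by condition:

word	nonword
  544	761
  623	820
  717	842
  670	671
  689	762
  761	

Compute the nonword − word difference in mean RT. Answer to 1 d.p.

M(word) = 4004/6 = 667.333
M(nonword) = 3856/5 = 771.200
Difference = 771.200 − 667.333 = 103.867 ms

103.9 ms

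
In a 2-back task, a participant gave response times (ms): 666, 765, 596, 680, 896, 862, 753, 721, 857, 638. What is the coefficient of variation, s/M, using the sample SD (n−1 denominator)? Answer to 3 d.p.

0.138

n = 10, Σ = 7434, M = 743.4000
Σ(x−M)² = 94164.400; s = √(94164.400/9) = 102.2874
CV = 102.2874 / 743.4000 = 0.13759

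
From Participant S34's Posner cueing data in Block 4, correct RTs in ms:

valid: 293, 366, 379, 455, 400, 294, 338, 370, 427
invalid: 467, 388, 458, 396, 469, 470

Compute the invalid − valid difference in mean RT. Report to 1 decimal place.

72.2 ms

M(valid) = 3322/9 = 369.111
M(invalid) = 2648/6 = 441.333
Difference = 441.333 − 369.111 = 72.222 ms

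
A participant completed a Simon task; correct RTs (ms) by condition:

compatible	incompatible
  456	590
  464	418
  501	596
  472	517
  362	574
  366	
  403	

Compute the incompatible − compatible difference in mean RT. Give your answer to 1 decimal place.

107.0 ms

M(compatible) = 3024/7 = 432.000
M(incompatible) = 2695/5 = 539.000
Difference = 539.000 − 432.000 = 107.000 ms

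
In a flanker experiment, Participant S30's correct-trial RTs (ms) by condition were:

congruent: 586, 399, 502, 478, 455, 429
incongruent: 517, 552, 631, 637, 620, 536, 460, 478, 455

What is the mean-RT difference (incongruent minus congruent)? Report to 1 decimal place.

68.1 ms

M(congruent) = 2849/6 = 474.833
M(incongruent) = 4886/9 = 542.889
Difference = 542.889 − 474.833 = 68.056 ms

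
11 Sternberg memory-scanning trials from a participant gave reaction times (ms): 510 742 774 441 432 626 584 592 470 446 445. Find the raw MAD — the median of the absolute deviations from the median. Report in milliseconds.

Sorted: 432, 441, 445, 446, 470, 510, 584, 592, 626, 742, 774 → median = 510
|x − 510|: 0, 232, 264, 69, 78, 116, 74, 82, 40, 64, 65
Sorted deviations: 0, 40, 64, 65, 69, 74, 78, 82, 116, 232, 264 → MAD = 74

74 ms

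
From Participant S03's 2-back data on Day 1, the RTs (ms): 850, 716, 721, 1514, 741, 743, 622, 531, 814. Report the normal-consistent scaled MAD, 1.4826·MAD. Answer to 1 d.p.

Sorted: 531, 622, 716, 721, 741, 743, 814, 850, 1514 → median = 741
|x − 741| sorted: 0, 2, 20, 25, 73, 109, 119, 210, 773 → MAD = 73
Robust SD ≈ 1.4826 × 73 = 108.230

108.2 ms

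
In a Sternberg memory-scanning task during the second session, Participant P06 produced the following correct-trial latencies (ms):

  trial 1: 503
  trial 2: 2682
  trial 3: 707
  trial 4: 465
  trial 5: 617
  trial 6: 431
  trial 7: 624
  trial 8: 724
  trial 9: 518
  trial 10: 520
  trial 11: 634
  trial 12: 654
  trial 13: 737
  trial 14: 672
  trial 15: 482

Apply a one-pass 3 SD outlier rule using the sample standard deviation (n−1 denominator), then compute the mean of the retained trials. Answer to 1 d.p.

592.0 ms

n = 15, ΣRT = 10970, M = 731.333
Σ(x−M)² = 4214955.33; s = √(4214955.33/14) = 548.697
Cutoffs: 731.333 ± 3·548.697 → [-914.8, 2377.4]
Outside: 2682 → excluded.
Retained (n=14): Σ = 8288, mean = 8288/14 = 592.000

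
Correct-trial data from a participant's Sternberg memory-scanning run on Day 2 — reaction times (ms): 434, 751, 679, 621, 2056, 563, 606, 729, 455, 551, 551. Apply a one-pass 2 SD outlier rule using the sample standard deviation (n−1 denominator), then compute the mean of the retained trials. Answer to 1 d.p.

n = 11, ΣRT = 7996, M = 726.909
Σ(x−M)² = 2043682.91; s = √(2043682.91/10) = 452.071
Cutoffs: 726.909 ± 2·452.071 → [-177.2, 1631.1]
Outside: 2056 → excluded.
Retained (n=10): Σ = 5940, mean = 5940/10 = 594.000

594.0 ms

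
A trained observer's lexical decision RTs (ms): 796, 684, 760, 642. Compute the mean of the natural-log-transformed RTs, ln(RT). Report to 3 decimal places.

6.576

ln(RT): 6.6796, 6.5280, 6.6333, 6.4646
Σ ln(RT) = 26.3055
Mean = 26.3055/4 = 6.57637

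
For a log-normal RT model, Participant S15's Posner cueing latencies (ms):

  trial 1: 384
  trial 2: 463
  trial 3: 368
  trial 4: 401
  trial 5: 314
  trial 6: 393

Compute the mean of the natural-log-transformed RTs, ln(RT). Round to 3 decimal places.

ln(RT): 5.9506, 6.1377, 5.9081, 5.9940, 5.7494, 5.9738
Σ ln(RT) = 35.7136
Mean = 35.7136/6 = 5.95227

5.952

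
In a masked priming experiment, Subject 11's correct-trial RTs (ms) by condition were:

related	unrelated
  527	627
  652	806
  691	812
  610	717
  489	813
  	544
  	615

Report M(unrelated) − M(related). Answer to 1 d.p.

M(related) = 2969/5 = 593.800
M(unrelated) = 4934/7 = 704.857
Difference = 704.857 − 593.800 = 111.057 ms

111.1 ms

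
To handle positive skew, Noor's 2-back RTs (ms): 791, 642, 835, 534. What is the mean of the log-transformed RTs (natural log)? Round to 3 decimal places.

ln(RT): 6.6733, 6.4646, 6.7274, 6.2804
Σ ln(RT) = 26.1457
Mean = 26.1457/4 = 6.53643

6.536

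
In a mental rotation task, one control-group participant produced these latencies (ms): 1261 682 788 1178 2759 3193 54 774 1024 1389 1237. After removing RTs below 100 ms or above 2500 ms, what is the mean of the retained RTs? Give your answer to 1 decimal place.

Excluded: 54, 2759, 3193
Retained (n=8): Σ = 8333
Mean = 8333/8 = 1041.6250

1041.6 ms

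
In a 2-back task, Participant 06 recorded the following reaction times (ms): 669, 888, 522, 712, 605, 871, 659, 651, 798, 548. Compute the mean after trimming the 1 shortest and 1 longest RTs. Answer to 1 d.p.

Sorted: 522, 548, 605, 651, 659, 669, 712, 798, 871, 888
Drop lowest 1 (522) and highest 1 (888)
Remaining (n=8): Σ = 5513, mean = 5513/8 = 689.125

689.1 ms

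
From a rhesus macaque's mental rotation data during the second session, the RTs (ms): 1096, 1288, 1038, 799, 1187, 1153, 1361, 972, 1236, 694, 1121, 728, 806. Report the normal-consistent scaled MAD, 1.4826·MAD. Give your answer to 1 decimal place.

207.6 ms

Sorted: 694, 728, 799, 806, 972, 1038, 1096, 1121, 1153, 1187, 1236, 1288, 1361 → median = 1096
|x − 1096| sorted: 0, 25, 57, 58, 91, 124, 140, 192, 265, 290, 297, 368, 402 → MAD = 140
Robust SD ≈ 1.4826 × 140 = 207.564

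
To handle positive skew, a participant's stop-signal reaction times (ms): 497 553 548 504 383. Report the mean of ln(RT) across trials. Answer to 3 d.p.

6.200

ln(RT): 6.2086, 6.3154, 6.3063, 6.2226, 5.9480
Σ ln(RT) = 31.0008
Mean = 31.0008/5 = 6.20017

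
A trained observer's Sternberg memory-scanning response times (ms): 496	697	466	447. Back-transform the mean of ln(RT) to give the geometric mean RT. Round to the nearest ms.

ln(RT): 6.2066, 6.5468, 6.1442, 6.1026
Mean ln(RT) = 25.0001/4 = 6.25003
Geometric mean = exp(6.25003) = 518.03 ms

518 ms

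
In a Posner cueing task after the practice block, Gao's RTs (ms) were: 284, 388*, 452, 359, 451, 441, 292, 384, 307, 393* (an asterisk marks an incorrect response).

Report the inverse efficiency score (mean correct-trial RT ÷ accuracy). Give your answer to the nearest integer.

Correct trials (n=8): 284, 452, 359, 451, 441, 292, 384, 307
Mean correct RT = 2970/8 = 371.2500 ms
Proportion correct = 8/10
IES = 371.2500 / (8/10) = 464.062 ms

464 ms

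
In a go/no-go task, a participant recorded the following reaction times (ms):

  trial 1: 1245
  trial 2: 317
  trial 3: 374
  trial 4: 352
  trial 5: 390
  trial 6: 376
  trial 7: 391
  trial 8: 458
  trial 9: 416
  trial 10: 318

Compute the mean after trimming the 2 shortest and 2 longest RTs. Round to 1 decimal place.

Sorted: 317, 318, 352, 374, 376, 390, 391, 416, 458, 1245
Drop lowest 2 (317, 318) and highest 2 (458, 1245)
Remaining (n=6): Σ = 2299, mean = 2299/6 = 383.167

383.2 ms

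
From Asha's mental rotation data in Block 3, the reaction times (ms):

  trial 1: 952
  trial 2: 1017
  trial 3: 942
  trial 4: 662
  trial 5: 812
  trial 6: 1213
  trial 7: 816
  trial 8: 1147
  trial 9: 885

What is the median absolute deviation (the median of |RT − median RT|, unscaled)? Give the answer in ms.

Sorted: 662, 812, 816, 885, 942, 952, 1017, 1147, 1213 → median = 942
|x − 942|: 10, 75, 0, 280, 130, 271, 126, 205, 57
Sorted deviations: 0, 10, 57, 75, 126, 130, 205, 271, 280 → MAD = 126

126 ms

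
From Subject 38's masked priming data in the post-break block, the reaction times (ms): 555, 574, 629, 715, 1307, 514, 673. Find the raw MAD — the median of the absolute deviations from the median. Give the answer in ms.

Sorted: 514, 555, 574, 629, 673, 715, 1307 → median = 629
|x − 629|: 74, 55, 0, 86, 678, 115, 44
Sorted deviations: 0, 44, 55, 74, 86, 115, 678 → MAD = 74

74 ms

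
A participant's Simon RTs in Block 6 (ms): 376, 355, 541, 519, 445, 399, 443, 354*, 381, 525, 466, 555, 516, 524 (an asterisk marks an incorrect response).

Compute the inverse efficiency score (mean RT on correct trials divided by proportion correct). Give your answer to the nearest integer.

501 ms

Correct trials (n=13): 376, 355, 541, 519, 445, 399, 443, 381, 525, 466, 555, 516, 524
Mean correct RT = 6045/13 = 465.0000 ms
Proportion correct = 13/14
IES = 465.0000 / (13/14) = 500.769 ms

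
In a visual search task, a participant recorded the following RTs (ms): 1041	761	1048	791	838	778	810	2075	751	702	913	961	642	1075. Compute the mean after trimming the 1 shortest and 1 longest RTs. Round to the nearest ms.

872 ms

Sorted: 642, 702, 751, 761, 778, 791, 810, 838, 913, 961, 1041, 1048, 1075, 2075
Drop lowest 1 (642) and highest 1 (2075)
Remaining (n=12): Σ = 10469, mean = 10469/12 = 872.417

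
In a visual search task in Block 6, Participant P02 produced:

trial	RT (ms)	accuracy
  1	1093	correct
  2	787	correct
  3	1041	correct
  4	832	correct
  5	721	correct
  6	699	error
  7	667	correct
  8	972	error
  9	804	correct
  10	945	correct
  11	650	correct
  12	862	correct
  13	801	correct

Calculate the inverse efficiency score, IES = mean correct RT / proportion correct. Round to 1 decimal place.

Correct trials (n=11): 1093, 787, 1041, 832, 721, 667, 804, 945, 650, 862, 801
Mean correct RT = 9203/11 = 836.6364 ms
Proportion correct = 11/13
IES = 836.6364 / (11/13) = 988.752 ms

988.8 ms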